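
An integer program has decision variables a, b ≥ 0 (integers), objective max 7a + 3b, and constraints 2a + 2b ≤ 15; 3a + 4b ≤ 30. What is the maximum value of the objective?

49

The continuous relaxation peaks at (7.5, 0) with value 52.50; rounding to a feasible lattice point costs some objective.
(a,b)=(7,0) is feasible, giving 49.
(a,b)=(6,1) is feasible, giving 45.
(a,b)=(6,0) is feasible, giving 42.
The best lattice point is (7,0), giving 49.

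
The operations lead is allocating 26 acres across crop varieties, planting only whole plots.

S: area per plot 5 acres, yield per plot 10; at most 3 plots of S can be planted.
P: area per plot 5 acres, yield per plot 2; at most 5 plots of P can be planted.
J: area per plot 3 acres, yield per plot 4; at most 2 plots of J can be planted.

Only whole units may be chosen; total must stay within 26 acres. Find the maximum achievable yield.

40

3×S and 2×J: area 21 ≤ 26, yield 3·10 + 2·4 = 38.
3×S, 1×P, and 2×J: area 26 ≤ 26, yield 3·10 + 1·2 + 2·4 = 40.
Best is 40.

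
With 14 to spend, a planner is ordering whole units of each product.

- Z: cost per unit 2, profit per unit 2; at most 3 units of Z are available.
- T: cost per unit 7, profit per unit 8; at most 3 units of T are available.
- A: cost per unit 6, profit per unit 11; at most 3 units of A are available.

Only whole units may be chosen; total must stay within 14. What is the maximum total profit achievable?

This is a bounded integer knapsack.
A has the best ratio (11/6); taking only A gives at most 2×11 = 22 (stopped by the cost limit).
Mixing does better — 1×Z and 2×A: cost 14 ≤ 14, profit 1·2 + 2·11 = 24.

24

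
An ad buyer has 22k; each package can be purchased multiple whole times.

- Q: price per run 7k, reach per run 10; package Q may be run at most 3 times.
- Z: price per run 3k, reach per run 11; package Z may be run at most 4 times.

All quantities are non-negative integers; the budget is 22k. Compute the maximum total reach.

Z has the best ratio (11/3); taking only Z gives at most 4×11 = 44 (stopped by the supply cap of 4).
Mixing does better — 1×Q and 4×Z: price 19 ≤ 22, reach 1·10 + 4·11 = 54.

54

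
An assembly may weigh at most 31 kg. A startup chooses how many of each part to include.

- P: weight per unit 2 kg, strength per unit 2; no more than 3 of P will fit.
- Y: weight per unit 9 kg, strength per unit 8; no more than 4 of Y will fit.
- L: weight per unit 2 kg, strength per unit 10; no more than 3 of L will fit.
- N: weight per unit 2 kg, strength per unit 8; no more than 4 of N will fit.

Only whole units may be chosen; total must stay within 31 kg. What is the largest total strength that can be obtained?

76

Take 3×P, 1×Y, 3×L, and 4×N: weight 29 ≤ 31, strength 3·2 + 1·8 + 3·10 + 4·8 = 76.
L has the best ratio (10/2) and is taken to its limit of 3; remaining capacity is filled optimally with the others.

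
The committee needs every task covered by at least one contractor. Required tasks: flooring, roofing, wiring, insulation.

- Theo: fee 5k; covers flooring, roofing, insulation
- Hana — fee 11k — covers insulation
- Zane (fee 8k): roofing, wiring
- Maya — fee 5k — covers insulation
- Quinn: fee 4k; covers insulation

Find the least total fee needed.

13

Choose Theo and Zane: together they cover flooring, roofing, wiring, insulation — every task.
Total fee: 5 + 8 = 13.
No cover costs less than 13.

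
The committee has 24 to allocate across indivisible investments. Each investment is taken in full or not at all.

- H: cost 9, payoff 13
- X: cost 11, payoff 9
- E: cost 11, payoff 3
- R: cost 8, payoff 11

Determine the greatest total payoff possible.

This is a 0-1 knapsack instance.
H + R: cost 9 + 8 = 17 ≤ 24, payoff 13 + 11 = 24.
H + X: cost 9 + 11 = 20 ≤ 24, payoff 13 + 9 = 22.
X + R: cost 11 + 8 = 19 ≤ 24, payoff 9 + 11 = 20.
Best is H and R with total payoff 24.

24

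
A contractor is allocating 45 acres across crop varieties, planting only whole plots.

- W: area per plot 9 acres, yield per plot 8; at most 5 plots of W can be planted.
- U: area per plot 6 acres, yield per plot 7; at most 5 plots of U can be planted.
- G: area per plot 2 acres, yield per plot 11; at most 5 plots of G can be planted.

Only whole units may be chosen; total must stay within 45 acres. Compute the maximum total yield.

5×U and 5×G: area 40 ≤ 45, yield 5·7 + 5·11 = 90.
1×W, 4×U, and 5×G: area 43 ≤ 45, yield 1·8 + 4·7 + 5·11 = 91.
Best is 91.

91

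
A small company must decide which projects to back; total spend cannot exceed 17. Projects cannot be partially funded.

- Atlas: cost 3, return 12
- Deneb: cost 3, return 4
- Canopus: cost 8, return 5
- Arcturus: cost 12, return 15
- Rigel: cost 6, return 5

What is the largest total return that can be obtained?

27

Take Atlas and Arcturus: cost 3 + 12 = 15 ≤ 17, return 12 + 15 = 27.
No other feasible combination does better.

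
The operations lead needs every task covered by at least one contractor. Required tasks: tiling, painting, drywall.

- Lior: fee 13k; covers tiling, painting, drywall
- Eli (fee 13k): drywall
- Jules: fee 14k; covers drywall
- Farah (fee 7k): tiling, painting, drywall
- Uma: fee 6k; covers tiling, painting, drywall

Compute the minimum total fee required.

Uma alone covers tiling, painting, drywall — every task.
Total fee: 6.

6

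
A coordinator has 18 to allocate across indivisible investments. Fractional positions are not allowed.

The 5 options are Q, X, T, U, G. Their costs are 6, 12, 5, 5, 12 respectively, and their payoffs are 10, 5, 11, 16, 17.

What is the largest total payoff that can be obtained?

37

Allowing fractional choices, the relaxed optimum would be about 39.8, but investments are indivisible.
Q + T + U: cost 6 + 5 + 5 = 16 ≤ 18, payoff 10 + 11 + 16 = 37.
U + G: cost 5 + 12 = 17 ≤ 18, payoff 16 + 17 = 33.
T + G: cost 5 + 12 = 17 ≤ 18, payoff 11 + 17 = 28.
Best is Q, T, and U with total payoff 37.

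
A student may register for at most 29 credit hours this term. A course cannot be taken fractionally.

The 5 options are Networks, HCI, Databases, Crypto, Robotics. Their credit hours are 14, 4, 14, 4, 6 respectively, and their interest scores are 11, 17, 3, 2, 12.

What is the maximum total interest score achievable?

42

Networks + HCI + Robotics: credit hours 14 + 4 + 6 = 24 ≤ 29, interest score 11 + 17 + 12 = 40.
Networks + HCI + Crypto + Robotics: credit hours 14 + 4 + 4 + 6 = 28 ≤ 29, interest score 11 + 17 + 2 + 12 = 42.
Best is Networks, HCI, Crypto, and Robotics with total interest score 42.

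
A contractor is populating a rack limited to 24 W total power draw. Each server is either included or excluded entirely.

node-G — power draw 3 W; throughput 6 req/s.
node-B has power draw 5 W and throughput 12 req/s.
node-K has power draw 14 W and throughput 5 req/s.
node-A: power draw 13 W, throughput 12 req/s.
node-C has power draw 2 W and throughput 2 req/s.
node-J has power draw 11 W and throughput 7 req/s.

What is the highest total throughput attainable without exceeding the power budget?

Allowing fractional choices, the relaxed optimum would be about 32.6, but servers are indivisible.
node-G + node-B + node-A: power draw 3 + 5 + 13 = 21 ≤ 24, throughput 6 + 12 + 12 = 30.
node-G + node-B + node-A + node-C: power draw 3 + 5 + 13 + 2 = 23 ≤ 24, throughput 6 + 12 + 12 + 2 = 32.
Best is node-G, node-B, node-A, and node-C with total throughput 32.

32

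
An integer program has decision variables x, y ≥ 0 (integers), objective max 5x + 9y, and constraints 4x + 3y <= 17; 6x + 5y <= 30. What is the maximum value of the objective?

The continuous relaxation peaks at (0, 5.67) with value 51.00; rounding to a feasible lattice point costs some objective.
(x,y)=(0,5): 4·0+3·5=15≤17, 6·0+5·5=25≤30, objective 45.
(x,y)=(1,4): 4·1+3·4=16≤17, 6·1+5·4=26≤30, objective 41.
(x,y)=(0,4): 4·0+3·4=12≤17, 6·0+5·4=20≤30, objective 36.
No feasible integer point exceeds 45.

45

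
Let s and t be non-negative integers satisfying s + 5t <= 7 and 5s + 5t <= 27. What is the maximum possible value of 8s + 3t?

40

The continuous relaxation peaks at (5.4, 0) with value 43.20; rounding to a feasible lattice point costs some objective.
(s,t)=(5,0): 1·5+5·0=5≤7, 5·5+5·0=25≤27, objective 40.
(s,t)=(4,0): 1·4+5·0=4≤7, 5·4+5·0=20≤27, objective 32.
Maximum is 40 at (s,t)=(5,0).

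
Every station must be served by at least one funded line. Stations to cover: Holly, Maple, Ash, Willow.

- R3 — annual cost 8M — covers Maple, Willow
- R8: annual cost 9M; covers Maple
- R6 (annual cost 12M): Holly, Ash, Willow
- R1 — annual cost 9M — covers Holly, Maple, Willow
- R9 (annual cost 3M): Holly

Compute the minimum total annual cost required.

This is a weighted set-cover instance.
The greedy cost-per-new-station heuristic would pick R1 and R6 for 21, but a cheaper cover exists.
Choose R3 and R6: together they cover Holly, Maple, Ash, Willow — every station.
Total annual cost: 8 + 12 = 20.
No cover costs less than 20.

20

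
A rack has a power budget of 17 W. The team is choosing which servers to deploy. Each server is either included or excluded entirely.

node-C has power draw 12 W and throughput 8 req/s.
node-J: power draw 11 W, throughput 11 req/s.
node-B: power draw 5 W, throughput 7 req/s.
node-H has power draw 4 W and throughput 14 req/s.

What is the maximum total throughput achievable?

This is an integer program with binary decision variables.
Allowing fractional choices, the relaxed optimum would be about 29.0, but servers are indivisible.
node-J + node-H: power draw 11 + 4 = 15 ≤ 17, throughput 11 + 14 = 25.
node-B + node-H: power draw 5 + 4 = 9 ≤ 17, throughput 7 + 14 = 21.
node-C + node-H: power draw 12 + 4 = 16 ≤ 17, throughput 8 + 14 = 22.
Best is node-J and node-H with total throughput 25.

25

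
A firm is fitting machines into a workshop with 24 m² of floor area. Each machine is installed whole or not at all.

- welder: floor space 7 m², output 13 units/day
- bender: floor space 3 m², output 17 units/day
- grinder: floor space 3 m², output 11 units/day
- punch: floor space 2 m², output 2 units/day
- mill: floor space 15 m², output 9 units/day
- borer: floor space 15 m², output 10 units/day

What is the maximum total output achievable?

43

welder + bender + grinder: floor space 7 + 3 + 3 = 13 ≤ 24, output 13 + 17 + 11 = 41.
welder + bender + grinder + punch: floor space 7 + 3 + 3 + 2 = 15 ≤ 24, output 13 + 17 + 11 + 2 = 43.
Best is welder, bender, grinder, and punch with total output 43.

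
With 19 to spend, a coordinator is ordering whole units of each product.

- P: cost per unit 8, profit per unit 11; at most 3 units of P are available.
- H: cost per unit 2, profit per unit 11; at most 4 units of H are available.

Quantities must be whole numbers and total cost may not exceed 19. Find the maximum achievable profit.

H has the best ratio (11/2); taking only H gives at most 4×11 = 44 (stopped by the supply cap of 4).
Mixing does better — 1×P and 4×H: cost 16 ≤ 19, profit 1·11 + 4·11 = 55.

55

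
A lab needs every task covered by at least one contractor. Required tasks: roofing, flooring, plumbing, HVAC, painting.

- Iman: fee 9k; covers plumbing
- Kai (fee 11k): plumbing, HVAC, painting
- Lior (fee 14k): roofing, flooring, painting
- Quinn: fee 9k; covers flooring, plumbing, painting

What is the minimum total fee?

The greedy cost-per-new-task heuristic would pick Quinn, Kai, and Lior for 34, but a cheaper cover exists.
Choose Kai and Lior: together they cover roofing, flooring, plumbing, HVAC, painting — every task.
Total fee: 11 + 14 = 25.
No cover costs less than 25.

25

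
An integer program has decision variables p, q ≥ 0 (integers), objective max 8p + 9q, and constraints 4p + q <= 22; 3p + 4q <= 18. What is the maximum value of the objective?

43

The continuous relaxation peaks at (5.38, 0.462) with value 47.23; rounding to a feasible lattice point costs some objective.
(p,q)=(2,3): 4·2+1·3=11≤22, 3·2+4·3=18≤18, objective 43.
(p,q)=(3,2): 4·3+1·2=14≤22, 3·3+4·2=17≤18, objective 42.
(p,q)=(4,1): 4·4+1·1=17≤22, 3·4+4·1=16≤18, objective 41.
The best lattice point is (2,3), giving 43.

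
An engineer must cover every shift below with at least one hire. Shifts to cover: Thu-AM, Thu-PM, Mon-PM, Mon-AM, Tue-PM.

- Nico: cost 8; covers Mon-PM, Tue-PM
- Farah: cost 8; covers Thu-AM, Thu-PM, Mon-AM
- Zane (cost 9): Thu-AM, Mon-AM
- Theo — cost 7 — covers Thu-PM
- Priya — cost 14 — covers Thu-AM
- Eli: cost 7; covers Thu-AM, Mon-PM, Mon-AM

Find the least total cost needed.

The greedy cost-per-new-shift heuristic would pick Eli, Theo, and Nico for 22, but a cheaper cover exists.
Choose Nico and Farah: together they cover Thu-AM, Thu-PM, Mon-PM, Mon-AM, Tue-PM — every shift.
Total cost: 8 + 8 = 16.
No cover costs less than 16.

16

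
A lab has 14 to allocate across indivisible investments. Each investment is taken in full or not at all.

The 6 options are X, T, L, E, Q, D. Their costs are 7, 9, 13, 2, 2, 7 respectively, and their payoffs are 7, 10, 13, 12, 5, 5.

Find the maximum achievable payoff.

This is a 0-1 knapsack instance.
T + E: cost 9 + 2 = 11 ≤ 14, payoff 10 + 12 = 22.
T + E + Q: cost 9 + 2 + 2 = 13 ≤ 14, payoff 10 + 12 + 5 = 27.
X + E + Q: cost 7 + 2 + 2 = 11 ≤ 14, payoff 7 + 12 + 5 = 24.
Best is T, E, and Q with total payoff 27.

27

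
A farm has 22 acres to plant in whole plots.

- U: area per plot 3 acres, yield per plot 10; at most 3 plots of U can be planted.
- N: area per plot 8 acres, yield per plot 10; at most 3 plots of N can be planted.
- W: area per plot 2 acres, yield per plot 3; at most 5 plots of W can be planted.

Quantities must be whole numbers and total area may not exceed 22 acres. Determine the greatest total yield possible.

46

U has the best ratio (10/3); taking only U gives at most 3×10 = 30 (stopped by the supply cap of 3).
Mixing does better — 3×U, 1×N, and 2×W: area 21 ≤ 22, yield 3·10 + 1·10 + 2·3 = 46.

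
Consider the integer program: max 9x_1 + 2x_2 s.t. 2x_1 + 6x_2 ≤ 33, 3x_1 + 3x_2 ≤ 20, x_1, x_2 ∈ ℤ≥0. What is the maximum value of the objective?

Relaxing integrality, the LP optimum is 60.00 at (x_1,x_2) = (6.67, 0), which is not an integer point.
(x_1,x_2)=(6,0): 2·6+6·0=12≤33, 3·6+3·0=18≤20, objective 54.
(x_1,x_2)=(5,1): 2·5+6·1=16≤33, 3·5+3·1=18≤20, objective 47.
(x_1,x_2)=(5,0): 2·5+6·0=10≤33, 3·5+3·0=15≤20, objective 45.
Maximum is 54 at (x_1,x_2)=(6,0).

54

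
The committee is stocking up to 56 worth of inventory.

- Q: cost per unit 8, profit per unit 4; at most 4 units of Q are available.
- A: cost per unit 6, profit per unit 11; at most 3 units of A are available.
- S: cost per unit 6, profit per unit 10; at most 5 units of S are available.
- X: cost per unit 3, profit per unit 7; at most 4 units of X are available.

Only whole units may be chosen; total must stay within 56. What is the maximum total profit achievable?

X has the best ratio (7/3); taking only X gives at most 4×7 = 28 (stopped by the supply cap of 4).
Mixing does better — 3×A, 4×S, and 4×X: cost 54 ≤ 56, profit 3·11 + 4·10 + 4·7 = 101.

101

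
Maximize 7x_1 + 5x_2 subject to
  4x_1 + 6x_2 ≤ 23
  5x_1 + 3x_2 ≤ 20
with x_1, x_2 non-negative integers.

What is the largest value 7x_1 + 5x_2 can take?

The continuous relaxation peaks at (2.83, 1.94) with value 29.56; rounding to a feasible lattice point costs some objective.
(x_1,x_2)=(4,0) is feasible, giving 28.
(x_1,x_2)=(3,1) is feasible, giving 26.
(x_1,x_2)=(2,2) is feasible, giving 24.
Maximum is 28 at (x_1,x_2)=(4,0).

28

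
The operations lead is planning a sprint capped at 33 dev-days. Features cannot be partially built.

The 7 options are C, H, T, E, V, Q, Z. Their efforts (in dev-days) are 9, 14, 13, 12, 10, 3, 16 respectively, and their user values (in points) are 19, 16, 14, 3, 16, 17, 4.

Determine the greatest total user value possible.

52

Treat it as a binary knapsack problem.
Allowing fractional choices, the relaxed optimum would be about 64.6, but features are indivisible.
C + H + Q: effort 9 + 14 + 3 = 26 ≤ 33, user value 19 + 16 + 17 = 52.
C + V + Q: effort 9 + 10 + 3 = 22 ≤ 33, user value 19 + 16 + 17 = 52.
The maximum user value is 52; one optimal choice is C, V, and Q.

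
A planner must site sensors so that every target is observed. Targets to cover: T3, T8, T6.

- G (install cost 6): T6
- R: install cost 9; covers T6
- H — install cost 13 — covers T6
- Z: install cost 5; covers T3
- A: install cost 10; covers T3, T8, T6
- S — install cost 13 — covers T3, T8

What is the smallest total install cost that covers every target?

A alone covers T3, T8, T6 — every target.
Total install cost: 10.
No cover costs less than 10.

10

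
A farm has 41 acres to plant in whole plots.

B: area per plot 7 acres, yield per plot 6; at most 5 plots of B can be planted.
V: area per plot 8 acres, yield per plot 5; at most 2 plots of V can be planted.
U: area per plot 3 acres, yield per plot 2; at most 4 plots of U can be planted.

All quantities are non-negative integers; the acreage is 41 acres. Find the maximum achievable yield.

This is a bounded integer knapsack.
Take 5×B and 2×U: area 41 ≤ 41, yield 5·6 + 2·2 = 34.
B has the best ratio (6/7) and is taken to its limit of 5; remaining capacity is filled optimally with the others.

34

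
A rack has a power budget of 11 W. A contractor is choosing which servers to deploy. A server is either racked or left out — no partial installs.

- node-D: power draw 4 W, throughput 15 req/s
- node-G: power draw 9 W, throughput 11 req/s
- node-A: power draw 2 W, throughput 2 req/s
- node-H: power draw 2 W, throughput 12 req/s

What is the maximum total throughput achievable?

29

This is an integer program with binary decision variables.
node-D + node-H: power draw 4 + 2 = 6 ≤ 11, throughput 15 + 12 = 27.
node-G + node-H: power draw 9 + 2 = 11 ≤ 11, throughput 11 + 12 = 23.
node-D + node-A + node-H: power draw 4 + 2 + 2 = 8 ≤ 11, throughput 15 + 2 + 12 = 29.
Best is node-D, node-A, and node-H with total throughput 29.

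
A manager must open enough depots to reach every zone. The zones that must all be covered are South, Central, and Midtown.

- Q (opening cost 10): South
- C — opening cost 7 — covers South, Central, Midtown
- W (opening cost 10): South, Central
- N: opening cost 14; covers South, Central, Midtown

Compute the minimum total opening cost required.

7

C alone covers South, Central, Midtown — every zone.
Total opening cost: 7.
No cover costs less than 7.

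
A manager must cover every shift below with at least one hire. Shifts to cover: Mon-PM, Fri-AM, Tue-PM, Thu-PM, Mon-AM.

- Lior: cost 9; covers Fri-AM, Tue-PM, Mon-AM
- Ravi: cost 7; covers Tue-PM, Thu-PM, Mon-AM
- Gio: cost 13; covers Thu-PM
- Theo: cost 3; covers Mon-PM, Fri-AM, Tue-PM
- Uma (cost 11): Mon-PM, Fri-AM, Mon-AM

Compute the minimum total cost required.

10

Choose Ravi and Theo: together they cover Mon-PM, Fri-AM, Tue-PM, Thu-PM, Mon-AM — every shift.
Total cost: 7 + 3 = 10.
No cover costs less than 10.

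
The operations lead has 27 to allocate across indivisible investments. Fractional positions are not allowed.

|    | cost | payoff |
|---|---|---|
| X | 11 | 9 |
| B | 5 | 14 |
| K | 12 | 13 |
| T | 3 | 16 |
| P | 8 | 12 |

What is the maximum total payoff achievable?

Allowing fractional choices, the relaxed optimum would be about 53.9, but investments are indivisible.
X + B + T + P: cost 11 + 5 + 3 + 8 = 27 ≤ 27, payoff 9 + 14 + 16 + 12 = 51.
B + K + T: cost 5 + 12 + 3 = 20 ≤ 27, payoff 14 + 13 + 16 = 43.
Best is X, B, T, and P with total payoff 51.

51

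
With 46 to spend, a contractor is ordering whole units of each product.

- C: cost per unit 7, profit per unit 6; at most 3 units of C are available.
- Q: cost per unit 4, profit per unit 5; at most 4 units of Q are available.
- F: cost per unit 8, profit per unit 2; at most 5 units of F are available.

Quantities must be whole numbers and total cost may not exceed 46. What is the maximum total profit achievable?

40

This is a bounded integer knapsack.
Q has the best ratio (5/4); taking only Q gives at most 4×5 = 20 (stopped by the supply cap of 4).
Mixing does better — 3×C, 4×Q, and 1×F: cost 45 ≤ 46, profit 3·6 + 4·5 + 1·2 = 40.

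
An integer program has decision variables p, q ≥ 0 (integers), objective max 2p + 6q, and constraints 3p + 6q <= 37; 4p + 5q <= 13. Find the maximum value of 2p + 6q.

The continuous relaxation peaks at (0, 2.6) with value 15.60; rounding to a feasible lattice point costs some objective.
(p,q)=(0,2): 3·0+6·2=12≤37, 4·0+5·2=10≤13, objective 12.
(p,q)=(1,1): 3·1+6·1=9≤37, 4·1+5·1=9≤13, objective 8.
(p,q)=(0,1): 3·0+6·1=6≤37, 4·0+5·1=5≤13, objective 6.
The best lattice point is (0,2), giving 12.

12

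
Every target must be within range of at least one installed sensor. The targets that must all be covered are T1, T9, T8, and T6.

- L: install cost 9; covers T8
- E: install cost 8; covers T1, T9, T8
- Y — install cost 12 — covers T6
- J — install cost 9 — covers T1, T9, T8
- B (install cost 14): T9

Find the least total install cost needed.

This is an integer covering problem.
Choose E and Y: together they cover T1, T9, T8, T6 — every target.
Total install cost: 8 + 12 = 20.
No cover costs less than 20.

20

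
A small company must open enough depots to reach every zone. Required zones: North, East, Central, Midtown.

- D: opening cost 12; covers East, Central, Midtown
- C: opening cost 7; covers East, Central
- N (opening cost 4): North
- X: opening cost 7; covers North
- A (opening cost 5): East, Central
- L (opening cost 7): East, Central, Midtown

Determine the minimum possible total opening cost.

Choose N and L: together they cover North, East, Central, Midtown — every zone.
Total opening cost: 4 + 7 = 11.
No cover costs less than 11.

11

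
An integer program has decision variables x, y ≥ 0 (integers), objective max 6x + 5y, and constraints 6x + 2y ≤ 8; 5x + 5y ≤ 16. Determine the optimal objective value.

15

(x,y)=(0,3) is feasible, giving 15.
(x,y)=(1,1) is feasible, giving 11.
Maximum is 15 at (x,y)=(0,3).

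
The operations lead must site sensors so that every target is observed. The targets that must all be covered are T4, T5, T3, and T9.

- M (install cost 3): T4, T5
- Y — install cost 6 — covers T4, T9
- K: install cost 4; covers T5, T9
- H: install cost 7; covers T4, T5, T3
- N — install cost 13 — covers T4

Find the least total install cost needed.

11

Choose K and H: together they cover T4, T5, T3, T9 — every target.
Total install cost: 4 + 7 = 11.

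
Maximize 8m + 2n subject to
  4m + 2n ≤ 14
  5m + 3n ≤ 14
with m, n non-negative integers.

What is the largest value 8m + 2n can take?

18

(m,n)=(2,1) is feasible, giving 18.
(m,n)=(2,0) is feasible, giving 16.
(m,n)=(1,2) is feasible, giving 12.
(m,n)=(1,1) is feasible, giving 10.
Maximum is 18 at (m,n)=(2,1).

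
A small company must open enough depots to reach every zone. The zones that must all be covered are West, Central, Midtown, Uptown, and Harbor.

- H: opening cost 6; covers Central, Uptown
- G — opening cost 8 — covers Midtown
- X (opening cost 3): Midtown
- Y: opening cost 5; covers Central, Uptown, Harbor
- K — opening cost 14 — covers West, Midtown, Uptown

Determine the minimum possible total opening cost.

19

The greedy cost-per-new-zone heuristic would pick Y, X, and K for 22, but a cheaper cover exists.
Choose Y and K: together they cover West, Central, Midtown, Uptown, Harbor — every zone.
Total opening cost: 5 + 14 = 19.
No cover costs less than 19.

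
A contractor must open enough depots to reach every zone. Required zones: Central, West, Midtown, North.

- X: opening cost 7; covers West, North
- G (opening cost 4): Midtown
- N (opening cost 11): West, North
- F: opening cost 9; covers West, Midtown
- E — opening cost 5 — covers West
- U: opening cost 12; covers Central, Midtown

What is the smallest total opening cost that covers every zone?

The greedy cost-per-new-zone heuristic would pick X, G, and U for 23, but a cheaper cover exists.
Choose X and U: together they cover Central, West, Midtown, North — every zone.
Total opening cost: 7 + 12 = 19.
No cover costs less than 19.

19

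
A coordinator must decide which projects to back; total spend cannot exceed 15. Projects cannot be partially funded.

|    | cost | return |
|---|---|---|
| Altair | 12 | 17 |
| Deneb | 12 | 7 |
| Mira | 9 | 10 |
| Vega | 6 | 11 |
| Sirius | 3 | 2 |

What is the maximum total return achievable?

21

Take Mira and Vega: cost 9 + 6 = 15 ≤ 15, return 10 + 11 = 21.
No other feasible combination does better.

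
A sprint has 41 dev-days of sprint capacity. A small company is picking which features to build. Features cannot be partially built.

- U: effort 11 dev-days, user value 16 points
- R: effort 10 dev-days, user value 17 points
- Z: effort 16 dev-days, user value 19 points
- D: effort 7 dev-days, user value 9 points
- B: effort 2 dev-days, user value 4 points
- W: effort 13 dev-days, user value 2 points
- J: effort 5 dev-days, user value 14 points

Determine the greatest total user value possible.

R + Z + D + B + J: effort 10 + 16 + 7 + 2 + 5 = 40 ≤ 41, user value 17 + 19 + 9 + 4 + 14 = 63.
U + R + D + B + J: effort 11 + 10 + 7 + 2 + 5 = 35 ≤ 41, user value 16 + 17 + 9 + 4 + 14 = 60.
U + Z + D + B + J: effort 11 + 16 + 7 + 2 + 5 = 41 ≤ 41, user value 16 + 19 + 9 + 4 + 14 = 62.
Best is R, Z, D, B, and J with total user value 63.

63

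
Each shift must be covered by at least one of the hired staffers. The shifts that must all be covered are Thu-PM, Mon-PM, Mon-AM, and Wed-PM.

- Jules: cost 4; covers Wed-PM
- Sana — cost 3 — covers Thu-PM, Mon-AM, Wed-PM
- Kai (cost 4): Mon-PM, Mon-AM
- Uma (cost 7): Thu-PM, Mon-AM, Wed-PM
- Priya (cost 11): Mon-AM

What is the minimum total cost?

Choose Sana and Kai: together they cover Thu-PM, Mon-PM, Mon-AM, Wed-PM — every shift.
Total cost: 3 + 4 = 7.
No cover costs less than 7.

7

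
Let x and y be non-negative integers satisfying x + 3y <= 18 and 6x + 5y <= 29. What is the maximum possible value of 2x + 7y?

Relaxing integrality, the LP optimum is 40.60 at (x,y) = (0, 5.8), which is not an integer point.
(x,y)=(0,5): 1·0+3·5=15≤18, 6·0+5·5=25≤29, objective 35.
(x,y)=(1,4): 1·1+3·4=13≤18, 6·1+5·4=26≤29, objective 30.
No feasible integer point exceeds 35.

35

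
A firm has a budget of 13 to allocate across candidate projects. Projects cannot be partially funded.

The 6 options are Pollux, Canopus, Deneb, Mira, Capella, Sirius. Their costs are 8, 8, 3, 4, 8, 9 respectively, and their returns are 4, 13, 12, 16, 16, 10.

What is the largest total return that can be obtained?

32

Allowing fractional choices, the relaxed optimum would be about 40.0, but projects are indivisible.
Canopus + Mira: cost 8 + 4 = 12 ≤ 13, return 13 + 16 = 29.
Mira + Capella: cost 4 + 8 = 12 ≤ 13, return 16 + 16 = 32.
Deneb + Mira: cost 3 + 4 = 7 ≤ 13, return 12 + 16 = 28.
Best is Mira and Capella with total return 32.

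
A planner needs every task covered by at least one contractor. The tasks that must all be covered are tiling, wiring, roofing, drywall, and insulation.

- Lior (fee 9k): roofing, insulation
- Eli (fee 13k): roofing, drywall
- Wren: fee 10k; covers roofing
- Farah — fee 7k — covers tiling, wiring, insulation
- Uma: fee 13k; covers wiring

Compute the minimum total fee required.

Choose Eli and Farah: together they cover tiling, wiring, roofing, drywall, insulation — every task.
Total fee: 13 + 7 = 20.
No cover costs less than 20.

20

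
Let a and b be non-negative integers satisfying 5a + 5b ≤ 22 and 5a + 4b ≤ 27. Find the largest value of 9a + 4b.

36

Relaxing integrality, the LP optimum is 39.60 at (a,b) = (4.4, 0), which is not an integer point.
(a,b)=(4,0): 5·4+5·0=20≤22, 5·4+4·0=20≤27, objective 36.
(a,b)=(3,1): 5·3+5·1=20≤22, 5·3+4·1=19≤27, objective 31.
(a,b)=(3,0): 5·3+5·0=15≤22, 5·3+4·0=15≤27, objective 27.
The best lattice point is (4,0), giving 36.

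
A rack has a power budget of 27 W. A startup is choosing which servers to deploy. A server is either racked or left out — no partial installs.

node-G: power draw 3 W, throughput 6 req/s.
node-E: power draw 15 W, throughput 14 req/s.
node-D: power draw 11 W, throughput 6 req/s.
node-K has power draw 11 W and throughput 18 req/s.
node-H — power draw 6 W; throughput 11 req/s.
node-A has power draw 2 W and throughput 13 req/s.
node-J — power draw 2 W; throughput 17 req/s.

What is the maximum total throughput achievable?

65

node-G + node-K + node-H + node-A + node-J: power draw 3 + 11 + 6 + 2 + 2 = 24 ≤ 27, throughput 6 + 18 + 11 + 13 + 17 = 65.
node-K + node-H + node-A + node-J: power draw 11 + 6 + 2 + 2 = 21 ≤ 27, throughput 18 + 11 + 13 + 17 = 59.
Best is node-G, node-K, node-H, node-A, and node-J with total throughput 65.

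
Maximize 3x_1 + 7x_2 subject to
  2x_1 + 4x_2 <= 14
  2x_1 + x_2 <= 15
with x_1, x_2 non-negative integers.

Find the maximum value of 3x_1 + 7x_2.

24

Relaxing integrality, the LP optimum is 24.50 at (x_1,x_2) = (0, 3.5), which is not an integer point.
(x_1,x_2)=(1,3): 2·1+4·3=14≤14, 2·1+1·3=5≤15, objective 24.
(x_1,x_2)=(0,3): 2·0+4·3=12≤14, 2·0+1·3=3≤15, objective 21.
No feasible integer point exceeds 24.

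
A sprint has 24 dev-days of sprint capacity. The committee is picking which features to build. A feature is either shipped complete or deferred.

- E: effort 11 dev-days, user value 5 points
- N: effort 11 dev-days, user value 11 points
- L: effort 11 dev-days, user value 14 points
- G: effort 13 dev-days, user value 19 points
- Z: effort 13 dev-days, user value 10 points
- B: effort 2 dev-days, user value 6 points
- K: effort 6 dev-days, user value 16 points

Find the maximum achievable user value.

41

L + B + K: effort 11 + 2 + 6 = 19 ≤ 24, user value 14 + 6 + 16 = 36.
G + B + K: effort 13 + 2 + 6 = 21 ≤ 24, user value 19 + 6 + 16 = 41.
Best is G, B, and K with total user value 41.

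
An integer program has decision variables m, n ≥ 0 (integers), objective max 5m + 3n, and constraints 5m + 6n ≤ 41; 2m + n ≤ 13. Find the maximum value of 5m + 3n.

33

Relaxing integrality, the LP optimum is 33.71 at (m,n) = (5.29, 2.43), which is not an integer point.
(m,n)=(6,1) is feasible, giving 33.
(m,n)=(5,2) is feasible, giving 31.
The best lattice point is (6,1), giving 33.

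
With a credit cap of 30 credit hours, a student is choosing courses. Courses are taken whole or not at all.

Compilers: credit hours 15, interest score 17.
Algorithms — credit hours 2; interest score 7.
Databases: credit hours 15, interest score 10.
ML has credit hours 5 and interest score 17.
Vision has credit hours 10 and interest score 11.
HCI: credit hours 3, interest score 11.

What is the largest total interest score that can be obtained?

Allowing fractional choices, the relaxed optimum would be about 57.5, but courses are indivisible.
Algorithms + ML + Vision + HCI: credit hours 2 + 5 + 10 + 3 = 20 ≤ 30, interest score 7 + 17 + 11 + 11 = 46.
Compilers + Algorithms + ML + HCI: credit hours 15 + 2 + 5 + 3 = 25 ≤ 30, interest score 17 + 7 + 17 + 11 = 52.
Compilers + Algorithms + Vision + HCI: credit hours 15 + 2 + 10 + 3 = 30 ≤ 30, interest score 17 + 7 + 11 + 11 = 46.
Best is Compilers, Algorithms, ML, and HCI with total interest score 52.

52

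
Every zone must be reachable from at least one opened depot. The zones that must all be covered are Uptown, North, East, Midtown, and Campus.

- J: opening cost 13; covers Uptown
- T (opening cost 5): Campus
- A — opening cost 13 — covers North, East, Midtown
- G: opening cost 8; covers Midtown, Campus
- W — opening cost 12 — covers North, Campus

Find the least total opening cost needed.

31

This is a weighted set-cover instance.
The greedy cost-per-new-zone heuristic would pick G, A, and J for 34, but a cheaper cover exists.
Choose J, T, and A: together they cover Uptown, North, East, Midtown, Campus — every zone.
Total opening cost: 13 + 5 + 13 = 31.
No cover costs less than 31.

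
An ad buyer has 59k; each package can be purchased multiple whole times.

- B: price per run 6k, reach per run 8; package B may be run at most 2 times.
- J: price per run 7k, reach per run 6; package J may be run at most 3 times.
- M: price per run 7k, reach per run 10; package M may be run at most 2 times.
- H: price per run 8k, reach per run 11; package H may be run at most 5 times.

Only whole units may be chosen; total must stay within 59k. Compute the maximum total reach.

81

2×B, 1×M, and 5×H: price 59 ≤ 59, reach 2·8 + 1·10 + 5·11 = 81.
2×B, 2×M, and 4×H: price 58 ≤ 59, reach 2·8 + 2·10 + 4·11 = 80.
Best is 81.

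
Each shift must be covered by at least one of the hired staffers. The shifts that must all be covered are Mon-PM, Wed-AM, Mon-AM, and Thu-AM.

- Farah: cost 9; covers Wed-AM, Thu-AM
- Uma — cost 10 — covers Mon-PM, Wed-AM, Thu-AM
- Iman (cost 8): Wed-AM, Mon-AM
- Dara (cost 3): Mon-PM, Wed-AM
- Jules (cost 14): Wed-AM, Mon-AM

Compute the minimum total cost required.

The greedy cost-per-new-shift heuristic would pick Dara, Iman, and Farah for 20, but a cheaper cover exists.
Choose Uma and Iman: together they cover Mon-PM, Wed-AM, Mon-AM, Thu-AM — every shift.
Total cost: 10 + 8 = 18.
No cover costs less than 18.

18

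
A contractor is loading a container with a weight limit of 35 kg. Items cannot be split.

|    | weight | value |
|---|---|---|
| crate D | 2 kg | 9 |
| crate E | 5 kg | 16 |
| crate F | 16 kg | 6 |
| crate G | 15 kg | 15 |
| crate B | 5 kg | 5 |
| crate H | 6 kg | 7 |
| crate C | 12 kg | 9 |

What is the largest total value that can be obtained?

52

This is an integer program with binary decision variables.
crate D + crate E + crate G + crate B + crate H: weight 2 + 5 + 15 + 5 + 6 = 33 ≤ 35, value 9 + 16 + 15 + 5 + 7 = 52.
crate D + crate E + crate G + crate H: weight 2 + 5 + 15 + 6 = 28 ≤ 35, value 9 + 16 + 15 + 7 = 47.
crate D + crate E + crate G + crate C: weight 2 + 5 + 15 + 12 = 34 ≤ 35, value 9 + 16 + 15 + 9 = 49.
Best is crate D, crate E, crate G, crate B, and crate H with total value 52.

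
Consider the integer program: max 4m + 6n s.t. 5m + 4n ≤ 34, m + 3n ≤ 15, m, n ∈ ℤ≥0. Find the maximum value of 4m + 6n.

36

Relaxing integrality, the LP optimum is 37.64 at (m,n) = (3.82, 3.73), which is not an integer point.
(m,n)=(3,4) is feasible, giving 36.
(m,n)=(4,3) is feasible, giving 34.
No feasible integer point exceeds 36.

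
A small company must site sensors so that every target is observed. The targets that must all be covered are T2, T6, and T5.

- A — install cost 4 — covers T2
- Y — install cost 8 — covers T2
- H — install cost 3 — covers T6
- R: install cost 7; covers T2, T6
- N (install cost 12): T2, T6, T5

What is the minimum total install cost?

12

The greedy cost-per-new-target heuristic would pick H, A, and N for 19, but a cheaper cover exists.
N alone covers T2, T6, T5 — every target.
Total install cost: 12.
No cover costs less than 12.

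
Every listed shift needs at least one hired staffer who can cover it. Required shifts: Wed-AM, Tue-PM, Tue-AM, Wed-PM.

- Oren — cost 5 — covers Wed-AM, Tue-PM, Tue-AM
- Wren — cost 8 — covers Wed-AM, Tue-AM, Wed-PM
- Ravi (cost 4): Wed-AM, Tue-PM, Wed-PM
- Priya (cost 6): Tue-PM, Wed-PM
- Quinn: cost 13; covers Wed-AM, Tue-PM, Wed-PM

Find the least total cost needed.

Choose Oren and Ravi: together they cover Wed-AM, Tue-PM, Tue-AM, Wed-PM — every shift.
Total cost: 5 + 4 = 9.

9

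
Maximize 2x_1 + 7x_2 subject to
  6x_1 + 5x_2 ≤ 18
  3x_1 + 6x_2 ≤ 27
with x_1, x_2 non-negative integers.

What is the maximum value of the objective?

The continuous relaxation peaks at (0, 3.6) with value 25.20; rounding to a feasible lattice point costs some objective.
(x_1,x_2)=(0,3): 6·0+5·3=15≤18, 3·0+6·3=18≤27, objective 21.
(x_1,x_2)=(1,2): 6·1+5·2=16≤18, 3·1+6·2=15≤27, objective 16.
The best lattice point is (0,3), giving 21.

21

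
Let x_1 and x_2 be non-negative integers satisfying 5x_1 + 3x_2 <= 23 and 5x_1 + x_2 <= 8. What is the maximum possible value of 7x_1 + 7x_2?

49

The continuous relaxation peaks at (0, 7.67) with value 53.67; rounding to a feasible lattice point costs some objective.
(x_1,x_2)=(0,7): 5·0+3·7=21≤23, 5·0+1·7=7≤8, objective 49.
(x_1,x_2)=(0,6): 5·0+3·6=18≤23, 5·0+1·6=6≤8, objective 42.
Maximum is 49 at (x_1,x_2)=(0,7).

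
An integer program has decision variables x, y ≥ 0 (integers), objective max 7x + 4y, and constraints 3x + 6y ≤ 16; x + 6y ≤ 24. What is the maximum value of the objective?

35

Relaxing integrality, the LP optimum is 37.33 at (x,y) = (5.33, 0), which is not an integer point.
(x,y)=(5,0) is feasible, giving 35.
(x,y)=(4,0) is feasible, giving 28.
No feasible integer point exceeds 35.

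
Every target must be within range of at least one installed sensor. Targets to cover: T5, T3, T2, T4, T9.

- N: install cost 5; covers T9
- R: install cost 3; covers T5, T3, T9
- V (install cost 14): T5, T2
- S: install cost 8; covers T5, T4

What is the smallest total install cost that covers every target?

This is a weighted set-cover instance.
Choose R, V, and S: together they cover T5, T3, T2, T4, T9 — every target.
Total install cost: 3 + 14 + 8 = 25.
No cover costs less than 25.

25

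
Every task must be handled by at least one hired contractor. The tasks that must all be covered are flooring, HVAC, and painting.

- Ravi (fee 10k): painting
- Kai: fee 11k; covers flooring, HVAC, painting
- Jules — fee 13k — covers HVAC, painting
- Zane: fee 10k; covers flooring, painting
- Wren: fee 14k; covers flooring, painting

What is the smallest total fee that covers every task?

11

This is a weighted set-cover instance.
Kai alone covers flooring, HVAC, painting — every task.
Total fee: 11.
No cover costs less than 11.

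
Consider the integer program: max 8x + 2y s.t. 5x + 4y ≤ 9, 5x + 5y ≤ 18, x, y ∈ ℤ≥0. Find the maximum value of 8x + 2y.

Relaxing integrality, the LP optimum is 14.40 at (x,y) = (1.8, 0), which is not an integer point.
(x,y)=(1,1): 5·1+4·1=9≤9, 5·1+5·1=10≤18, objective 10.
(x,y)=(1,0): 5·1+4·0=5≤9, 5·1+5·0=5≤18, objective 8.
(x,y)=(0,2): 5·0+4·2=8≤9, 5·0+5·2=10≤18, objective 4.
(x,y)=(0,1): 5·0+4·1=4≤9, 5·0+5·1=5≤18, objective 2.
The best lattice point is (1,1), giving 10.

10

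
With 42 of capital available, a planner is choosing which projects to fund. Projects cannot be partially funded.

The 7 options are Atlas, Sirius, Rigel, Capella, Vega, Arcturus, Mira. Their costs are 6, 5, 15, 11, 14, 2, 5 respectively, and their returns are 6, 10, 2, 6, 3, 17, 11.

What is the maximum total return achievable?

This is a 0-1 knapsack instance.
Atlas + Sirius + Capella + Arcturus + Mira: cost 6 + 5 + 11 + 2 + 5 = 29 ≤ 42, return 6 + 10 + 6 + 17 + 11 = 50.
Sirius + Capella + Vega + Arcturus + Mira: cost 5 + 11 + 14 + 2 + 5 = 37 ≤ 42, return 10 + 6 + 3 + 17 + 11 = 47.
Atlas + Sirius + Vega + Arcturus + Mira: cost 6 + 5 + 14 + 2 + 5 = 32 ≤ 42, return 6 + 10 + 3 + 17 + 11 = 47.
Best is Atlas, Sirius, Capella, Arcturus, and Mira with total return 50.

50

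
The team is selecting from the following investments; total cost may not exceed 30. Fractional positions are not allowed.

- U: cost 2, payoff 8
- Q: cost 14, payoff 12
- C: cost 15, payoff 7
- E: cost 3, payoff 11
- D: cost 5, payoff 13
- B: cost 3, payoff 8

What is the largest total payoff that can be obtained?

52

Take U, Q, E, D, and B: cost 2 + 14 + 3 + 5 + 3 = 27 ≤ 30, payoff 8 + 12 + 11 + 13 + 8 = 52.
No other feasible combination does better.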